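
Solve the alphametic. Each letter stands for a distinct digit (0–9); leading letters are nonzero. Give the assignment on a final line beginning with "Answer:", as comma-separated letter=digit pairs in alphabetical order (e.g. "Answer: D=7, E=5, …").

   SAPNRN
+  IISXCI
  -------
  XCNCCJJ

Step 1. [X] X is the leading digit of a 7-digit sum of two 6-digit numbers; the final carry is exactly 1 ⇒ X=1.
Step 2. [col 1: N + I ≡ J (mod 10)] I=7 is one option consistent with column 1 (N + I ≡ J (mod 10), carry-in 0) — take it, so I=7.
Step 3. [col 1: N + I ≡ J (mod 10)] column 1 (N + I ≡ J (mod 10), carry-in 0) doesn't pin J yet; pick J=9 and continue. So J=9.
Step 4. [col 1: N + I ≡ J (mod 10)] column 1: given I=7, J=9, carry-in 0, and digits 1,7,9 already taken and all letters distinct, N+I≡J (mod 10) forces N=2. So N=2.
Step 5. [col 2: R + C ≡ J (mod 10)] no forcing yet in column 2 (carry-in 0); C=3 is free and consistent — try it, so C=3.
Step 6. [col 2: R + C ≡ J (mod 10)] in column 2 we have R+C≡J with carry-in 0; given C=3, J=9 and digits 1,2,3,7,9 already taken and all letters distinct, that pins R to 6. So R=6.
Step 7. [col 4: P + S ≡ C (mod 10)] several values work for S in column 4 (P + S ≡ C (mod 10), carry-in 0); try S=5. So S=5.
Step 8. [col 4: P + S ≡ C (mod 10)] in column 4 we have P+S≡C with carry-in 0; given S=5, C=3 and digits 1,2,3,5,6,7,9 already taken and all letters distinct, that pins P to 8 ⇒ P=8.
Step 9. [col 5: A + I ≡ N (mod 10)] column 5 reads A+I+carry(1)=N with I=7, N=2; with digits 1,2,3,5,6,7,8,9 already taken and all letters distinct, the only value for A is 4. So A=4.

Answer: A=4, C=3, I=7, J=9, N=2, P=8, R=6, S=5, X=1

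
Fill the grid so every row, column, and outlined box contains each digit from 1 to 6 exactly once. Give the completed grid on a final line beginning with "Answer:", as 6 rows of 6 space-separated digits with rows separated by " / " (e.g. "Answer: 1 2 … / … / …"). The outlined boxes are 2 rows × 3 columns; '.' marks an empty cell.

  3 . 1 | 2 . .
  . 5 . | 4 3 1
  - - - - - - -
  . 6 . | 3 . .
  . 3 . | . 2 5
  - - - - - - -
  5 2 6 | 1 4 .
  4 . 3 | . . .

Step 1. [r3c3∈{2,4,5}] in row 3, 5 fits only at r3c3 ⇒ r3c3=5.
Step 2. [r3c1∈{1,2}] row 3 places 2 nowhere but r3c1, so r3c1=2.
Step 3. [r1c6∈{6}] r1c6 has the single candidate 6. So r1c6=6.
Step 4. [r6c4∈{5,6}] in col 4, 5 fits only at r6c4, so r6c4=5.
Step 5. [r2c1∈{6}] r2c1 is down to just 6 ⇒ r2c1=6.
Step 6. [r3c5∈{1}] r3c5's peers cover all but 1. So r3c5=1.
Step 7. [r2c3∈{2}] only 2 remains possible at r2c3. So r2c3=2.
Step 8. [r4c3∈{4}] r4c3's peers cover all but 4 ⇒ r4c3=4.
Step 9. [r6c6∈{2}] r6c6 is down to just 2. So r6c6=2.
Step 10. [r4c4∈{6}] r4c4's peers cover all but 6, so r4c4=6.
Step 11. [r1c5∈{5}] nothing but 5 survives at r1c5. So r1c5=5.
Step 12. [r5c6∈{3}] r5c6 has the single candidate 3. So r5c6=3.
Step 13. [r6c5∈{6}] nothing but 6 survives at r6c5 ⇒ r6c5=6.
Step 14. [r6c2∈{1}] r6c2's peers cover all but 1. So r6c2=1.
Step 15. [r3c6∈{4}] nothing but 4 survives at r3c6 ⇒ r3c6=4.
Step 16. [r1c2∈{4}] r1c2's peers cover all but 4. So r1c2=4.
Step 17. [r4c1∈{1}] nothing but 1 survives at r4c1, so r4c1=1.

Answer: 3 4 1 2 5 6 / 6 5 2 4 3 1 / 2 6 5 3 1 4 / 1 3 4 6 2 5 / 5 2 6 1 4 3 / 4 1 3 5 6 2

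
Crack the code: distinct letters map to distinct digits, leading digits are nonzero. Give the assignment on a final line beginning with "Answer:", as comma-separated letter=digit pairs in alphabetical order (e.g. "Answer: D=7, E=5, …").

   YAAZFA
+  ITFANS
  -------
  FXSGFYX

Step 1. [F] the sum has 7 digits but both addends have 6; that extra leading digit F is the final carry, namely 1. So F=1.
Step 2. [col 1: A + S ≡ X (mod 10)] A=2 is one option consistent with column 1 (A + S ≡ X (mod 10), carry-in 0) — take it, so A=2.
Step 3. [col 1: A + S ≡ X (mod 10)] S=8 is one option consistent with column 1 (A + S ≡ X (mod 10), carry-in 0) — take it ⇒ S=8.
Step 4. [col 1: A + S ≡ X (mod 10)] column 1 reads A+S+carry(0)=X with A=2, S=8; with digits 1,2,8 already taken and all letters distinct, the only value for X is 0 ⇒ X=0.
Step 5. [col 2: F + N ≡ Y (mod 10)] several values work for N in column 2 (F + N ≡ Y (mod 10), carry-in 1); try N=5, so N=5.
Step 6. [col 2: F + N ≡ Y (mod 10)] in column 2 we have F+N≡Y with carry-in 1; given F=1, N=5 and digits 0,1,2,5,8 already taken and all letters distinct, that pins Y to 7 ⇒ Y=7.
Step 7. [col 3: Z + A ≡ F (mod 10)] column 3: given A=2, F=1, carry-in 0, and digits 0,1,2,5,7,8 already taken and all letters distinct, Z+A≡F (mod 10) forces Z=9, so Z=9.
Step 8. [col 4: A + F ≡ G (mod 10)] column 4 reads A+F+carry(1)=G with A=2, F=1; with digits 0,1,2,5,7,8,9 already taken and all letters distinct, the only value for G is 4, so G=4.
Step 9. [col 5: A + T ≡ S (mod 10)] from column 5 (A=2, S=8, carry-in 0, digits 0,1,2,4,5,7,8,9 already taken and all letters distinct): T must equal 6, so T=6.
Step 10. [col 6: Y + I ≡ X (mod 10)] column 6: given Y=7, X=0, carry-in 0, and digits 0,1,2,4,5,6,7,8,9 already taken and all letters distinct, Y+I≡X (mod 10) forces I=3, so I=3.

Answer: A=2, F=1, G=4, I=3, N=5, S=8, T=6, X=0, Y=7, Z=9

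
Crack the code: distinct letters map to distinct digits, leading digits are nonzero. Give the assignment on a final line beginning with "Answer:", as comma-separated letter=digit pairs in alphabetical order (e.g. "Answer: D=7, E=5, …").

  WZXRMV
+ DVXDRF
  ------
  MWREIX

Step 1. [col 1: V + F ≡ X (mod 10)] column 1 (V + F ≡ X (mod 10), carry-in 0) doesn't pin F yet; pick F=5 and continue. So F=5.
Step 2. [col 1: V + F ≡ X (mod 10)] X=8 is one option consistent with column 1 (V + F ≡ X (mod 10), carry-in 0) — take it. So X=8.
Step 3. [col 1: V + F ≡ X (mod 10)] column 1: given F=5, X=8, carry-in 0, and digits 5,8 already taken and all letters distinct, V+F≡X (mod 10) forces V=3, so V=3.
Step 4. [col 2: M + R ≡ I (mod 10)] no forcing yet in column 2 (carry-in 0); R=6 is free and consistent — try it ⇒ R=6.
Step 5. [col 2: M + R ≡ I (mod 10)] column 2 (M + R ≡ I (mod 10), carry-in 0) doesn't pin I yet; pick I=0 and continue, so I=0.
Step 6. [col 2: M + R ≡ I (mod 10)] from column 2 (R=6, I=0, carry-in 0, digits 0,3,5,6,8 already taken and all letters distinct): M must equal 4, so M=4.
Step 7. [col 3: R + D ≡ E (mod 10)] from column 3 (R=6, carry-in 1, digits 0,3,4,5,6,8 already taken and all letters distinct): D must equal 2. So D=2.
Step 8. [col 3: R + D ≡ E (mod 10)] column 3 reads R+D+carry(1)=E with R=6, D=2; with digits 0,2,3,4,5,6,8 already taken and all letters distinct, the only value for E is 9. So E=9.
Step 9. [col 5: Z + V ≡ W (mod 10)] column 5 reads Z+V+carry(1)=W with V=3; with digits 0,2,3,4,5,6,8,9 already taken and all letters distinct, the only value for W is 1 ⇒ W=1.
Step 10. [col 5: Z + V ≡ W (mod 10)] from column 5 (V=3, W=1, carry-in 1, digits 0,1,2,3,4,5,6,8,9 already taken and all letters distinct): Z must equal 7 ⇒ Z=7.

Answer: D=2, E=9, F=5, I=0, M=4, R=6, V=3, W=1, X=8, Z=7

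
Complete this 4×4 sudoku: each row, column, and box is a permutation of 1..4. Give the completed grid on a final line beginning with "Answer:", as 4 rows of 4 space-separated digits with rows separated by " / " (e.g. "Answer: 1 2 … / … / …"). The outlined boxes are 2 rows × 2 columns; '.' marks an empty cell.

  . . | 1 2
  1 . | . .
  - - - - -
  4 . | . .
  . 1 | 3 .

Step 1. [r2c2∈{2,3,4}] r2c2 is the only open cell in row 2 admitting 2. So r2c2=2.
Step 2. [r3c2∈{3}] only 3 remains possible at r3c2. So r3c2=3.
Step 3. [r2c4∈{3,4}] 3 has one home in row 2: r2c4, so r2c4=3.
Step 4. [r3c3∈{2}] r3c3 is down to just 2. So r3c3=2.
Step 5. [r1c1∈{3}] nothing but 3 survives at r1c1 ⇒ r1c1=3.
Step 6. [r4c1∈{2}] r4c1 has the single candidate 2 ⇒ r4c1=2.
Step 7. [r2c3∈{4}] r2c3's peers cover all but 4, so r2c3=4.
Step 8. [r1c2∈{4}] r1c2 is down to just 4 ⇒ r1c2=4.
Step 9. [r3c4∈{1}] r3c4's peers cover all but 1 ⇒ r3c4=1.
Step 10. [r4c4∈{4}] r4c4 has the single candidate 4, so r4c4=4.

Answer: 3 4 1 2 / 1 2 4 3 / 4 3 2 1 / 2 1 3 4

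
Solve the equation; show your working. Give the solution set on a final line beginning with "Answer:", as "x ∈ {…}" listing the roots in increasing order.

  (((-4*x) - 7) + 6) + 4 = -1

Step 1. [(((-4*x) - 7) + 6) + 4 = -1] +4 is outermost — subtract 4 both sides ⇒ sub: ((-4*x) - 7) + 6 = -5.
Step 2. [((-4*x) - 7) + 6 = -5] subtract 6: x sits inside (… + 6), so sub: (-4*x) - 7 = -11.
Step 3. [(-4*x) - 7 = -11] the outer -7 inverts by adding 7 ⇒ sub: -4*x = -4.
Step 4. [-4*x = -4] LHS = -4·(…); ÷-4 both sides, so div: x = 1.

Answer: x ∈ {1}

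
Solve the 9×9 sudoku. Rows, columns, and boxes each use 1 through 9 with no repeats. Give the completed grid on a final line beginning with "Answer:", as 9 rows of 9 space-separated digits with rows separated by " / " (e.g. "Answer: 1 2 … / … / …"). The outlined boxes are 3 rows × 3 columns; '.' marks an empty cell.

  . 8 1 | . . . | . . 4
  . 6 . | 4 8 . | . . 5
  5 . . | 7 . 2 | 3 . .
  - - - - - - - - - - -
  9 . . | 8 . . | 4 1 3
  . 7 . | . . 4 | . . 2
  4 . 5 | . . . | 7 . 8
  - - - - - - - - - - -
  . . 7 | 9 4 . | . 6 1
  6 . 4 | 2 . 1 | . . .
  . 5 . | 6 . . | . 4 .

Step 1. [r6c8∈{9}] r6c8 has the single candidate 9. So r6c8=9.
Step 2. [r5c5∈{1,3,5,6,9}] row 5 places 9 nowhere but r5c5, so r5c5=9.
Step 3. [r6c2∈{1,2,3}] col 2 places 1 nowhere but r6c2 ⇒ r6c2=1.
Step 4. [r8c8∈{3,5,7,8}] col 8 places 3 nowhere but r8c8 ⇒ r8c8=3.
Step 5. [r7c2∈{2,3}] col 2 places 3 nowhere but r7c2, so r7c2=3.
Step 6. [r3c3∈{9}] only 9 remains possible at r3c3, so r3c3=9.
Step 7. [r8c7∈{5,8,9}] 8 has one home in row 8: r8c7. So r8c7=8.
Step 8. [r6c4∈{3}] r6c4 is down to just 3. So r6c4=3.
Step 9. [r6c6∈{6}] only 6 remains possible at r6c6, so r6c6=6.
Step 10. [r8c5∈{5,7}] 5 has one home in row 8: r8c5. So r8c5=5.
Step 11. [r5c7∈{5,6}] 6 has one home in box 6: r5c7 ⇒ r5c7=6.
Step 12. [r4c6∈{5,7}] row 4 places 5 nowhere but r4c6. So r4c6=5.
Step 13. [r9c6∈{3,7,8}] in col 6, 7 fits only at r9c6. So r9c6=7.
Step 14. [r9c9∈{9}] r9c9 is down to just 9 ⇒ r9c9=9.
Step 15. [r9c7∈{2}] r9c7's peers cover all but 2 ⇒ r9c7=2.
Step 16. [r7c1∈{2,8}] across row 7, 2 lands solely at r7c1 ⇒ r7c1=2.
Step 17. [r2c3∈{2,3}] r2c3 is the only open cell in box 1 admitting 2. So r2c3=2.
Step 18. [r1c7∈{9}] only 9 remains possible at r1c7, so r1c7=9.
Step 19. [r1c6∈{3}] r1c6's peers cover all but 3, so r1c6=3.
Step 20. [r1c1∈{7}] only 7 remains possible at r1c1. So r1c1=7.
Step 21. [r5c3∈{3,8}] across col 3, 3 lands solely at r5c3, so r5c3=3.
Step 22. [r3c5∈{1,6}] across row 3, 1 lands solely at r3c5, so r3c5=1.
Step 23. [r9c3∈{8}] only 8 remains possible at r9c3. So r9c3=8.
Step 24. [r4c2∈{2}] r4c2's peers cover all but 2 ⇒ r4c2=2.
Step 25. [r8c9∈{7}] r8c9's peers cover all but 7. So r8c9=7.
Step 26. [r7c7∈{5}] only 5 remains possible at r7c7. So r7c7=5.
Step 27. [r2c6∈{9}] only 9 remains possible at r2c6, so r2c6=9.
Step 28. [r6c5∈{2}] only 2 remains possible at r6c5. So r6c5=2.
Step 29. [r2c7∈{1}] only 1 remains possible at r2c7, so r2c7=1.
Step 30. [r5c8∈{5}] r5c8 is down to just 5, so r5c8=5.
Step 31. [r1c5∈{6}] only 6 remains possible at r1c5. So r1c5=6.
Step 32. [r2c1∈{3}] r2c1 has the single candidate 3. So r2c1=3.
Step 33. [r3c8∈{8}] r3c8's peers cover all but 8, so r3c8=8.
Step 34. [r7c6∈{8}] r7c6 has the single candidate 8 ⇒ r7c6=8.
Step 35. [r9c1∈{1}] r9c1's peers cover all but 1. So r9c1=1.
Step 36. [r9c5∈{3}] r9c5 is down to just 3. So r9c5=3.
Step 37. [r5c1∈{8}] r5c1 is down to just 8, so r5c1=8.
Step 38. [r1c8∈{2}] only 2 remains possible at r1c8 ⇒ r1c8=2.
Step 39. [r3c2∈{4}] r3c2 has the single candidate 4 ⇒ r3c2=4.
Step 40. [r4c5∈{7}] r4c5's peers cover all but 7 ⇒ r4c5=7.
Step 41. [r3c9∈{6}] nothing but 6 survives at r3c9. So r3c9=6.
Step 42. [r8c2∈{9}] nothing but 9 survives at r8c2. So r8c2=9.
Step 43. [r5c4∈{1}] r5c4 is down to just 1. So r5c4=1.
Step 44. [r2c8∈{7}] r2c8's peers cover all but 7, so r2c8=7.
Step 45. [r1c4∈{5}] r1c4 is down to just 5. So r1c4=5.
Step 46. [r4c3∈{6}] r4c3's peers cover all but 6. So r4c3=6.

Answer: 7 8 1 5 6 3 9 2 4 / 3 6 2 4 8 9 1 7 5 / 5 4 9 7 1 2 3 8 6 / 9 2 6 8 7 5 4 1 3 / 8 7 3 1 9 4 6 5 2 / 4 1 5 3 2 6 7 9 8 / 2 3 7 9 4 8 5 6 1 / 6 9 4 2 5 1 8 3 7 / 1 5 8 6 3 7 2 4 9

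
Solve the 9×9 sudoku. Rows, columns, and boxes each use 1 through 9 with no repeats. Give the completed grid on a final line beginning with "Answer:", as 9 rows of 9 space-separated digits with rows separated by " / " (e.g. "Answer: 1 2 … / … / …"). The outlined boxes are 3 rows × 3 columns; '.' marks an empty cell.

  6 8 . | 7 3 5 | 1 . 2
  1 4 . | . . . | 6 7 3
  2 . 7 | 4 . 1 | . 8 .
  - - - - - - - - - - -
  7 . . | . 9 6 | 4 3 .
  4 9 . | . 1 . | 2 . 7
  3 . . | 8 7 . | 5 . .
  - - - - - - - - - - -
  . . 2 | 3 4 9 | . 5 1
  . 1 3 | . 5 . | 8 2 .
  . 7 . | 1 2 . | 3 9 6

Step 1. [r2c3∈{5,9}] 5 has one home in row 2: r2c3 ⇒ r2c3=5.
Step 2. [r9c6∈{8}] r9c6 has the single candidate 8 ⇒ r9c6=8.
Step 3. [r4c2∈{2,5}] col 2 places 5 nowhere but r4c2, so r4c2=5.
Step 4. [r4c3∈{1,8}] across row 4, 1 lands solely at r4c3 ⇒ r4c3=1.
Step 5. [r6c3∈{6}] nothing but 6 survives at r6c3, so r6c3=6.
Step 6. [r2c6∈{2}] only 2 remains possible at r2c6 ⇒ r2c6=2.
Step 7. [r3c7∈{9}] r3c7 is down to just 9 ⇒ r3c7=9.
Step 8. [r6c6∈{4}] r6c6 is down to just 4, so r6c6=4.
Step 9. [r2c4∈{9}] only 9 remains possible at r2c4, so r2c4=9.
Step 10. [r6c8∈{1}] nothing but 1 survives at r6c8 ⇒ r6c8=1.
Step 11. [r6c9∈{9}] r6c9's peers cover all but 9 ⇒ r6c9=9.
Step 12. [r3c2∈{3}] nothing but 3 survives at r3c2 ⇒ r3c2=3.
Step 13. [r5c8∈{6}] r5c8's peers cover all but 6 ⇒ r5c8=6.
Step 14. [r1c3∈{9}] r1c3's peers cover all but 9 ⇒ r1c3=9.
Step 15. [r8c6∈{7}] r8c6's peers cover all but 7 ⇒ r8c6=7.
Step 16. [r8c9∈{4}] nothing but 4 survives at r8c9. So r8c9=4.
Step 17. [r8c4∈{6}] r8c4's peers cover all but 6, so r8c4=6.
Step 18. [r1c8∈{4}] nothing but 4 survives at r1c8 ⇒ r1c8=4.
Step 19. [r5c4∈{5}] r5c4 is down to just 5 ⇒ r5c4=5.
Step 20. [r4c9∈{8}] r4c9 is down to just 8. So r4c9=8.
Step 21. [r5c6∈{3}] r5c6 is down to just 3. So r5c6=3.
Step 22. [r3c9∈{5}] nothing but 5 survives at r3c9. So r3c9=5.
Step 23. [r6c2∈{2}] only 2 remains possible at r6c2 ⇒ r6c2=2.
Step 24. [r8c1∈{9}] r8c1's peers cover all but 9, so r8c1=9.
Step 25. [r2c5∈{8}] nothing but 8 survives at r2c5 ⇒ r2c5=8.
Step 26. [r3c5∈{6}] r3c5 has the single candidate 6 ⇒ r3c5=6.
Step 27. [r4c4∈{2}] r4c4's peers cover all but 2 ⇒ r4c4=2.
Step 28. [r7c1∈{8}] r7c1 is down to just 8 ⇒ r7c1=8.
Step 29. [r5c3∈{8}] only 8 remains possible at r5c3, so r5c3=8.
Step 30. [r9c1∈{5}] r9c1's peers cover all but 5, so r9c1=5.
Step 31. [r9c3∈{4}] r9c3's peers cover all but 4. So r9c3=4.
Step 32. [r7c2∈{6}] nothing but 6 survives at r7c2. So r7c2=6.
Step 33. [r7c7∈{7}] nothing but 7 survives at r7c7, so r7c7=7.

Answer: 6 8 9 7 3 5 1 4 2 / 1 4 5 9 8 2 6 7 3 / 2 3 7 4 6 1 9 8 5 / 7 5 1 2 9 6 4 3 8 / 4 9 8 5 1 3 2 6 7 / 3 2 6 8 7 4 5 1 9 / 8 6 2 3 4 9 7 5 1 / 9 1 3 6 5 7 8 2 4 / 5 7 4 1 2 8 3 9 6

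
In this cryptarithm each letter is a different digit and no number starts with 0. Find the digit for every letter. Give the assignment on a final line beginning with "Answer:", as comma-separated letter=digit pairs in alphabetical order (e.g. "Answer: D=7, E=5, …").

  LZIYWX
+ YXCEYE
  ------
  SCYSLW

Step 1. [col 1: X + E ≡ W (mod 10)] no forcing yet in column 1 (carry-in 0); W=0 is free and consistent — try it, so W=0.
Step 2. [col 1: X + E ≡ W (mod 10)] X=7 is one option consistent with column 1 (X + E ≡ W (mod 10), carry-in 0) — take it. So X=7.
Step 3. [col 1: X + E ≡ W (mod 10)] column 1: given X=7, W=0, carry-in 0, and digits 0,7 already taken and all letters distinct, X+E≡W (mod 10) forces E=3, so E=3.
Step 4. [col 2: W + Y ≡ L (mod 10)] several values work for L in column 2 (W + Y ≡ L (mod 10), carry-in 1); try L=2, so L=2.
Step 5. [col 2: W + Y ≡ L (mod 10)] in column 2 we have W+Y≡L with carry-in 1; given W=0, L=2 and digits 0,2,3,7 already taken and all letters distinct, that pins Y to 1 ⇒ Y=1.
Step 6. [col 3: Y + E ≡ S (mod 10)] column 3 reads Y+E+carry(0)=S with Y=1, E=3; with digits 0,1,2,3,7 already taken and all letters distinct, the only value for S is 4. So S=4.
Step 7. [col 4: I + C ≡ Y (mod 10)] several values work for I in column 4 (I + C ≡ Y (mod 10), carry-in 0); try I=5. So I=5.
Step 8. [col 4: I + C ≡ Y (mod 10)] column 4 reads I+C+carry(0)=Y with I=5, Y=1; with digits 0,1,2,3,4,5,7 already taken and all letters distinct, the only value for C is 6 ⇒ C=6.
Step 9. [col 5: Z + X ≡ C (mod 10)] column 5: given X=7, C=6, carry-in 1, and digits 0,1,2,3,4,5,6,7 already taken and all letters distinct, Z+X≡C (mod 10) forces Z=8, so Z=8.

Answer: C=6, E=3, I=5, L=2, S=4, W=0, X=7, Y=1, Z=8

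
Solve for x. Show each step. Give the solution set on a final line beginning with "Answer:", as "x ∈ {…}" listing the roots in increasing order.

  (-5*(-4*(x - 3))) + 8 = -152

Step 1. [(-5*(-4*(x - 3))) + 8 = -152] subtract 8: x sits inside (… + 8), so sub: -5*(-4*(x - 3)) = -160.
Step 2. [-5*(-4*(x - 3)) = -160] LHS = -5·(…); ÷-5 both sides ⇒ div: -4*(x - 3) = 32.
Step 3. [-4*(x - 3) = 32] LHS = -4·(…); ÷-4 both sides, so div: x - 3 = -8.
Step 4. [x - 3 = -8] -3 is outermost — add 3 both sides, so sub: x = -5.

Answer: x ∈ {-5}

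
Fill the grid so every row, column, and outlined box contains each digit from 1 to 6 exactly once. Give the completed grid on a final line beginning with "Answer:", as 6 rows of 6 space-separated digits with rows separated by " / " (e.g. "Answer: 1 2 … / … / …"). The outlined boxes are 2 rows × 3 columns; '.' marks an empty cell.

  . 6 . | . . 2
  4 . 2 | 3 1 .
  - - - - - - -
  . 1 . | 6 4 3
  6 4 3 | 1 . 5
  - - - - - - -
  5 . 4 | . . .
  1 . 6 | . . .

Step 1. [r5c4∈{2}] only 2 remains possible at r5c4, so r5c4=2.
Step 2. [r1c5∈{5}] r1c5 has the single candidate 5 ⇒ r1c5=5.
Step 3. [r5c2∈{3}] nothing but 3 survives at r5c2 ⇒ r5c2=3.
Step 4. [r6c6∈{4}] r6c6's peers cover all but 4 ⇒ r6c6=4.
Step 5. [r2c6∈{6}] r2c6 is down to just 6, so r2c6=6.
Step 6. [r1c3∈{1}] r1c3 has the single candidate 1. So r1c3=1.
Step 7. [r4c5∈{2}] r4c5 is down to just 2. So r4c5=2.
Step 8. [r5c5∈{6}] r5c5's peers cover all but 6. So r5c5=6.
Step 9. [r3c3∈{5}] r3c3's peers cover all but 5, so r3c3=5.
Step 10. [r1c4∈{4}] only 4 remains possible at r1c4 ⇒ r1c4=4.
Step 11. [r2c2∈{5}] only 5 remains possible at r2c2. So r2c2=5.
Step 12. [r6c4∈{5}] only 5 remains possible at r6c4, so r6c4=5.
Step 13. [r5c6∈{1}] nothing but 1 survives at r5c6. So r5c6=1.
Step 14. [r6c5∈{3}] r6c5's peers cover all but 3, so r6c5=3.
Step 15. [r3c1∈{2}] nothing but 2 survives at r3c1 ⇒ r3c1=2.
Step 16. [r6c2∈{2}] r6c2's peers cover all but 2 ⇒ r6c2=2.
Step 17. [r1c1∈{3}] nothing but 3 survives at r1c1. So r1c1=3.

Answer: 3 6 1 4 5 2 / 4 5 2 3 1 6 / 2 1 5 6 4 3 / 6 4 3 1 2 5 / 5 3 4 2 6 1 / 1 2 6 5 3 4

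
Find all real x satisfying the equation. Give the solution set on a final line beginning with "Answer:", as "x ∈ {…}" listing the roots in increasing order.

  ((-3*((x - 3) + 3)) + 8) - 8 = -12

Step 1. [((-3*((x - 3) + 3)) + 8) - 8 = -12] add 8: x sits inside (… - 8) ⇒ sub: (-3*((x - 3) + 3)) + 8 = -4.
Step 2. [(-3*((x - 3) + 3)) + 8 = -4] the outer +8 inverts by subtracting 8. So sub: -3*((x - 3) + 3) = -12.
Step 3. [-3*((x - 3) + 3) = -12] -3·(inner) — divide through by -3, so div: (x - 3) + 3 = 4.
Step 4. [(x - 3) + 3 = 4] 3 comes off first (subtract 3) ⇒ sub: x - 3 = 1.
Step 5. [x - 3 = 1] 3 comes off first (add 3). So sub: x = 4.

Answer: x ∈ {4}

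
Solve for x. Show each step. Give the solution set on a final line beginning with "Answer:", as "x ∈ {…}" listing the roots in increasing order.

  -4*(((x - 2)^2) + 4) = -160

Step 1. [-4*(((x - 2)^2) + 4) = -160] -4·(inner) — divide through by -4, so div: ((x - 2)^2) + 4 = 40.
Step 2. [((x - 2)^2) + 4 = 40] the outer +4 inverts by subtracting 4, so sub: (x - 2)^2 = 36.
Step 3. [(x - 2)^2 = 36] LHS squared, RHS 36 ≥ 0: apply √ (±), so sqrt: x - 2 = 6 or -6.
Step 4. [x - 2 = 6 or -6] -2 is outermost — add 2 both sides, so sub: x = 8 or -4.

Answer: x ∈ {-4, 8}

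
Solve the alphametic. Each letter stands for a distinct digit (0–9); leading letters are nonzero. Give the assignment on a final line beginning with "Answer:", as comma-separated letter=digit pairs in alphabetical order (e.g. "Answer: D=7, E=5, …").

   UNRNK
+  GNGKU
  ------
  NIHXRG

Step 1. [N] N is the leading digit of a 6-digit sum of two 5-digit numbers; the final carry is exactly 1, so N=1.
Step 2. [col 1: K + U ≡ G (mod 10)] U=2 is one option consistent with column 1 (K + U ≡ G (mod 10), carry-in 0) — take it. So U=2.
Step 3. [col 1: K + U ≡ G (mod 10)] several values work for K in column 1 (K + U ≡ G (mod 10), carry-in 0); try K=6 ⇒ K=6.
Step 4. [col 1: K + U ≡ G (mod 10)] column 1: given K=6, U=2, carry-in 0, and digits 1,2,6 already taken and all letters distinct, K+U≡G (mod 10) forces G=8. So G=8.
Step 5. [col 2: N + K ≡ R (mod 10)] column 2: given N=1, K=6, carry-in 0, and digits 1,2,6,8 already taken and all letters distinct, N+K≡R (mod 10) forces R=7, so R=7.
Step 6. [col 3: R + G ≡ X (mod 10)] in column 3 we have R+G≡X with carry-in 0; given R=7, G=8 and digits 1,2,6,7,8 already taken and all letters distinct, that pins X to 5 ⇒ X=5.
Step 7. [col 4: N + N ≡ H (mod 10)] from column 4 (N=1, carry-in 1, digits 1,2,5,6,7,8 already taken and all letters distinct): H must equal 3, so H=3.
Step 8. [col 5: U + G ≡ I (mod 10)] column 5 reads U+G+carry(0)=I with U=2, G=8; with digits 1,2,3,5,6,7,8 already taken and all letters distinct, the only value for I is 0 ⇒ I=0.

Answer: G=8, H=3, I=0, K=6, N=1, R=7, U=2, X=5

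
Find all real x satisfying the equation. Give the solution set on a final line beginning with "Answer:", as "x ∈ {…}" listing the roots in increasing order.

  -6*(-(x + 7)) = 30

Step 1. [-6*(-(x + 7)) = 30] leading coefficient -6: divide by -6 ⇒ div: -(x + 7) = -5.
Step 2. [-(x + 7) = -5] leading − — multiply by −1 ⇒ neg: x + 7 = 5.
Step 3. [x + 7 = 5] peel the +7: subtract 7 from each side ⇒ sub: x = -2.

Answer: x ∈ {-2}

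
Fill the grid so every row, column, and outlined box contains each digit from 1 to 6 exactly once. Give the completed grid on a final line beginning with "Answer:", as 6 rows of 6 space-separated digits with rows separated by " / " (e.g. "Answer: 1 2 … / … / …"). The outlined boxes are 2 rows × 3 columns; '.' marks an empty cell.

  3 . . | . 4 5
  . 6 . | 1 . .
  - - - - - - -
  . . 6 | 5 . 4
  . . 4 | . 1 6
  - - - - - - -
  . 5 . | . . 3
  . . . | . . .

Step 1. [r6c2∈{1,2,3,4}] across col 2, 4 lands solely at r6c2. So r6c2=4.
Step 2. [r2c6∈{2}] r2c6 is down to just 2 ⇒ r2c6=2.
Step 3. [r4c4∈{2,3}] 3 has one home in col 4: r4c4, so r4c4=3.
Step 4. [r3c5∈{2}] r3c5 has the single candidate 2 ⇒ r3c5=2.
Step 5. [r5c5∈{6}] only 6 remains possible at r5c5. So r5c5=6.
Step 6. [r6c4∈{2}] only 2 remains possible at r6c4, so r6c4=2.
Step 7. [r3c1∈{1}] nothing but 1 survives at r3c1, so r3c1=1.
Step 8. [r5c3∈{1,2}] row 5 places 1 nowhere but r5c3, so r5c3=1.
Step 9. [r4c2∈{2}] r4c2 is down to just 2 ⇒ r4c2=2.
Step 10. [r4c1∈{5}] r4c1 has the single candidate 5 ⇒ r4c1=5.
Step 11. [r6c3∈{3}] only 3 remains possible at r6c3. So r6c3=3.
Step 12. [r2c1∈{4}] r2c1 has the single candidate 4, so r2c1=4.
Step 13. [r1c3∈{2}] nothing but 2 survives at r1c3, so r1c3=2.
Step 14. [r5c4∈{4}] r5c4's peers cover all but 4, so r5c4=4.
Step 15. [r1c2∈{1}] r1c2 is down to just 1 ⇒ r1c2=1.
Step 16. [r6c5∈{5}] r6c5 has the single candidate 5. So r6c5=5.
Step 17. [r2c3∈{5}] nothing but 5 survives at r2c3. So r2c3=5.
Step 18. [r5c1∈{2}] only 2 remains possible at r5c1. So r5c1=2.
Step 19. [r1c4∈{6}] nothing but 6 survives at r1c4, so r1c4=6.
Step 20. [r6c1∈{6}] nothing but 6 survives at r6c1. So r6c1=6.
Step 21. [r6c6∈{1}] r6c6 has the single candidate 1 ⇒ r6c6=1.
Step 22. [r2c5∈{3}] r2c5's peers cover all but 3 ⇒ r2c5=3.
Step 23. [r3c2∈{3}] r3c2 is down to just 3 ⇒ r3c2=3.

Answer: 3 1 2 6 4 5 / 4 6 5 1 3 2 / 1 3 6 5 2 4 / 5 2 4 3 1 6 / 2 5 1 4 6 3 / 6 4 3 2 5 1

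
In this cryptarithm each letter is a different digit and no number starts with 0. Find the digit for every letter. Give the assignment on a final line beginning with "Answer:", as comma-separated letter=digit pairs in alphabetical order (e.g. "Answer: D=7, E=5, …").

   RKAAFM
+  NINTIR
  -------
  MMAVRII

Step 1. [col 1: M + R ≡ I (mod 10)] several values work for R in column 1 (M + R ≡ I (mod 10), carry-in 0); try R=8 ⇒ R=8.
Step 2. [col 1: M + R ≡ I (mod 10)] no forcing yet in column 1 (carry-in 0); M=1 is free and consistent — try it. So M=1.
Step 3. [col 1: M + R ≡ I (mod 10)] column 1 reads M+R+carry(0)=I with M=1, R=8; with digits 1,8 already taken and all letters distinct, the only value for I is 9 ⇒ I=9.
Step 4. [col 2: F + I ≡ I (mod 10)] column 2 reads F+I+carry(0)=I with I=9; with digits 1,8,9 already taken and all letters distinct, the only value for F is 0. So F=0.
Step 5. [col 3: A + T ≡ R (mod 10)] several values work for A in column 3 (A + T ≡ R (mod 10), carry-in 0); try A=5 ⇒ A=5.
Step 6. [col 3: A + T ≡ R (mod 10)] column 3: given A=5, R=8, carry-in 0, and digits 0,1,5,8,9 already taken and all letters distinct, A+T≡R (mod 10) forces T=3. So T=3.
Step 7. [col 4: A + N ≡ V (mod 10)] several values work for V in column 4 (A + N ≡ V (mod 10), carry-in 0); try V=7 ⇒ V=7.
Step 8. [col 4: A + N ≡ V (mod 10)] column 4 reads A+N+carry(0)=V with A=5, V=7; with digits 0,1,3,5,7,8,9 already taken and all letters distinct, the only value for N is 2. So N=2.
Step 9. [col 5: K + I ≡ A (mod 10)] in column 5 we have K+I≡A with carry-in 0; given I=9, A=5 and digits 0,1,2,3,5,7,8,9 already taken and all letters distinct, that pins K to 6. So K=6.

Answer: A=5, F=0, I=9, K=6, M=1, N=2, R=8, T=3, V=7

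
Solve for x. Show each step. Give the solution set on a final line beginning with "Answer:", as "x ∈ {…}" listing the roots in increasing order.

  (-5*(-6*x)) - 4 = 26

Step 1. [(-5*(-6*x)) - 4 = 26] peel the -4: add 4 from each side ⇒ sub: -5*(-6*x) = 30.
Step 2. [-5*(-6*x) = 30] LHS = -5·(…); ÷-5 both sides ⇒ div: -6*x = -6.
Step 3. [-6*x = -6] leading coefficient -6: divide by -6. So div: x = 1.

Answer: x ∈ {1}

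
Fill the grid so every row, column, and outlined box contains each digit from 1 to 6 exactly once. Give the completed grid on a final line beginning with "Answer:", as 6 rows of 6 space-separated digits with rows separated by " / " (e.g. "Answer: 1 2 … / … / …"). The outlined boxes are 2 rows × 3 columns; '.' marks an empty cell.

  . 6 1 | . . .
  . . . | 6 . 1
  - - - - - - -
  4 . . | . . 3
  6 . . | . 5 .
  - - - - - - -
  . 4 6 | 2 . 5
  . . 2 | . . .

Step 1. [r3c4∈{1}] r3c4's peers cover all but 1, so r3c4=1.
Step 2. [r4c4∈{4}] r4c4 is down to just 4. So r4c4=4.
Step 3. [r6c4∈{3}] r6c4's peers cover all but 3, so r6c4=3.
Step 4. [r5c1∈{1,3}] r5c1 is the only open cell in row 5 admitting 3 ⇒ r5c1=3.
Step 5. [r1c5∈{2,3,4}] 3 has one home in row 1: r1c5. So r1c5=3.
Step 6. [r6c1∈{1,5}] across col 1, 1 lands solely at r6c1 ⇒ r6c1=1.
Step 7. [r1c6∈{2,4}] across row 1, 4 lands solely at r1c6 ⇒ r1c6=4.
Step 8. [r1c1∈{2,5}] in row 1, 2 fits only at r1c1 ⇒ r1c1=2.
Step 9. [r3c5∈{2,6}] in row 3, 6 fits only at r3c5, so r3c5=6.
Step 10. [r2c3∈{3,4,5}] 4 has one home in row 2: r2c3. So r2c3=4.
Step 11. [r3c2∈{2,5}] row 3 places 2 nowhere but r3c2, so r3c2=2.
Step 12. [r2c2∈{3,5}] across row 2, 3 lands solely at r2c2 ⇒ r2c2=3.
Step 13. [r6c2∈{5}] r6c2's peers cover all but 5, so r6c2=5.
Step 14. [r4c2∈{1}] r4c2 has the single candidate 1. So r4c2=1.
Step 15. [r3c3∈{5}] nothing but 5 survives at r3c3. So r3c3=5.
Step 16. [r2c5∈{2}] r2c5 is down to just 2 ⇒ r2c5=2.
Step 17. [r2c1∈{5}] r2c1 is down to just 5, so r2c1=5.
Step 18. [r4c3∈{3}] r4c3's peers cover all but 3 ⇒ r4c3=3.
Step 19. [r4c6∈{2}] r4c6 is down to just 2. So r4c6=2.
Step 20. [r5c5∈{1}] only 1 remains possible at r5c5 ⇒ r5c5=1.
Step 21. [r6c5∈{4}] nothing but 4 survives at r6c5 ⇒ r6c5=4.
Step 22. [r1c4∈{5}] r1c4 has the single candidate 5 ⇒ r1c4=5.
Step 23. [r6c6∈{6}] r6c6 has the single candidate 6. So r6c6=6.

Answer: 2 6 1 5 3 4 / 5 3 4 6 2 1 / 4 2 5 1 6 3 / 6 1 3 4 5 2 / 3 4 6 2 1 5 / 1 5 2 3 4 6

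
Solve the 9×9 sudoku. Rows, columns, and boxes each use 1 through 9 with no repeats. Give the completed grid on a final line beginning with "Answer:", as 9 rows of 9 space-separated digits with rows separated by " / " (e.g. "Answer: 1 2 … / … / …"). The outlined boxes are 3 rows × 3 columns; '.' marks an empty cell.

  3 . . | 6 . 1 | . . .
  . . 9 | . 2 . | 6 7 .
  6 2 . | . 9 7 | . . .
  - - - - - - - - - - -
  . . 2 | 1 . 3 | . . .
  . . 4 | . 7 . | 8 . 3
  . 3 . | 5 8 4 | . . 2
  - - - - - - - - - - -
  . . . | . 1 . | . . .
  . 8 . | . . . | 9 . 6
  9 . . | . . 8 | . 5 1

Step 1. [r2c6∈{5}] only 5 remains possible at r2c6, so r2c6=5.
Step 2. [r1c5∈{4}] r1c5's peers cover all but 4, so r1c5=4.
Step 3. [r8c6∈{2}] r8c6 has the single candidate 2 ⇒ r8c6=2.
Step 4. [r6c8∈{1,6,9}] r6c8 is the only open cell in row 6 admitting 9 ⇒ r6c8=9.
Step 5. [r6c3∈{1,6,7}] across row 6, 6 lands solely at r6c3 ⇒ r6c3=6.
Step 6. [r9c7∈{2,3,4,7}] row 9 places 2 nowhere but r9c7, so r9c7=2.
Step 7. [r1c7∈{5}] r1c7's peers cover all but 5. So r1c7=5.
Step 8. [r2c4∈{3,8}] in row 2, 3 fits only at r2c4 ⇒ r2c4=3.
Step 9. [r4c9∈{4,5,7}] 5 has one home in col 9: r4c9, so r4c9=5.
Step 10. [r7c9∈{4,7,8}] across col 9, 7 lands solely at r7c9 ⇒ r7c9=7.
Step 11. [r7c8∈{3,4,8}] r7c8 is the only open cell in row 7 admitting 8 ⇒ r7c8=8.
Step 12. [r3c3∈{1,5,8}] row 3 places 5 nowhere but r3c3, so r3c3=5.
Step 13. [r7c3∈{3}] only 3 remains possible at r7c3 ⇒ r7c3=3.
Step 14. [r7c7∈{4}] nothing but 4 survives at r7c7, so r7c7=4.
Step 15. [r9c3∈{7}] only 7 remains possible at r9c3 ⇒ r9c3=7.
Step 16. [r4c5∈{6}] r4c5 is down to just 6. So r4c5=6.
Step 17. [r4c7∈{7}] only 7 remains possible at r4c7 ⇒ r4c7=7.
Step 18. [r6c7∈{1}] nothing but 1 survives at r6c7. So r6c7=1.
Step 19. [r5c6∈{9}] nothing but 9 survives at r5c6 ⇒ r5c6=9.
Step 20. [r9c2∈{4,6}] row 9 places 6 nowhere but r9c2 ⇒ r9c2=6.
Step 21. [r8c1∈{1,4,5}] 4 has one home in box 7: r8c1, so r8c1=4.
Step 22. [r3c8∈{1,3,4}] across row 3, 1 lands solely at r3c8 ⇒ r3c8=1.
Step 23. [r1c3∈{8}] r1c3 has the single candidate 8 ⇒ r1c3=8.
Step 24. [r2c9∈{4,8}] across row 2, 8 lands solely at r2c9. So r2c9=8.
Step 25. [r2c1∈{1}] r2c1 is down to just 1. So r2c1=1.
Step 26. [r7c2∈{5}] only 5 remains possible at r7c2 ⇒ r7c2=5.
Step 27. [r8c8∈{3}] r8c8 is down to just 3 ⇒ r8c8=3.
Step 28. [r1c8∈{2}] r1c8's peers cover all but 2 ⇒ r1c8=2.
Step 29. [r8c5∈{5}] r8c5 has the single candidate 5, so r8c5=5.
Step 30. [r3c9∈{4}] r3c9 is down to just 4, so r3c9=4.
Step 31. [r5c4∈{2}] only 2 remains possible at r5c4, so r5c4=2.
Step 32. [r7c4∈{9}] r7c4's peers cover all but 9, so r7c4=9.
Step 33. [r1c9∈{9}] r1c9 has the single candidate 9 ⇒ r1c9=9.
Step 34. [r2c2∈{4}] r2c2 has the single candidate 4 ⇒ r2c2=4.
Step 35. [r1c2∈{7}] only 7 remains possible at r1c2 ⇒ r1c2=7.
Step 36. [r4c2∈{9}] r4c2's peers cover all but 9. So r4c2=9.
Step 37. [r7c6∈{6}] nothing but 6 survives at r7c6. So r7c6=6.
Step 38. [r7c1∈{2}] only 2 remains possible at r7c1, so r7c1=2.
Step 39. [r3c7∈{3}] nothing but 3 survives at r3c7 ⇒ r3c7=3.
Step 40. [r4c1∈{8}] r4c1 has the single candidate 8, so r4c1=8.
Step 41. [r5c2∈{1}] r5c2 is down to just 1, so r5c2=1.
Step 42. [r8c4∈{7}] nothing but 7 survives at r8c4 ⇒ r8c4=7.
Step 43. [r8c3∈{1}] r8c3 has the single candidate 1 ⇒ r8c3=1.
Step 44. [r3c4∈{8}] nothing but 8 survives at r3c4 ⇒ r3c4=8.
Step 45. [r9c4∈{4}] nothing but 4 survives at r9c4. So r9c4=4.
Step 46. [r6c1∈{7}] r6c1 is down to just 7, so r6c1=7.
Step 47. [r4c8∈{4}] r4c8 is down to just 4. So r4c8=4.
Step 48. [r5c8∈{6}] nothing but 6 survives at r5c8. So r5c8=6.
Step 49. [r9c5∈{3}] r9c5's peers cover all but 3, so r9c5=3.
Step 50. [r5c1∈{5}] r5c1 is down to just 5 ⇒ r5c1=5.

Answer: 3 7 8 6 4 1 5 2 9 / 1 4 9 3 2 5 6 7 8 / 6 2 5 8 9 7 3 1 4 / 8 9 2 1 6 3 7 4 5 / 5 1 4 2 7 9 8 6 3 / 7 3 6 5 8 4 1 9 2 / 2 5 3 9 1 6 4 8 7 / 4 8 1 7 5 2 9 3 6 / 9 6 7 4 3 8 2 5 1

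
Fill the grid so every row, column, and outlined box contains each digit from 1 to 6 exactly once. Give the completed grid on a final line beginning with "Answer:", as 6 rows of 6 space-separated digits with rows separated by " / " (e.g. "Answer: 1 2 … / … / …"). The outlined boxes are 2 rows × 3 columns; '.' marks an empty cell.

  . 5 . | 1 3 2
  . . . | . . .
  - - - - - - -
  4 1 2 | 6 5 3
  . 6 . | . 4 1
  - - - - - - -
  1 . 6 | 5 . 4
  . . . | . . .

Step 1. [r5c2∈{2,3}] across row 5, 3 lands solely at r5c2 ⇒ r5c2=3.
Step 2. [r1c3∈{4}] only 4 remains possible at r1c3. So r1c3=4.
Step 3. [r2c5∈{6}] r2c5 is down to just 6, so r2c5=6.
Step 4. [r2c2∈{2}] nothing but 2 survives at r2c2 ⇒ r2c2=2.
Step 5. [r6c1∈{2,5}] across col 1, 2 lands solely at r6c1. So r6c1=2.
Step 6. [r2c1∈{3}] r2c1 has the single candidate 3, so r2c1=3.
Step 7. [r4c3∈{3,5}] across row 4, 3 lands solely at r4c3. So r4c3=3.
Step 8. [r2c4∈{4}] r2c4's peers cover all but 4 ⇒ r2c4=4.
Step 9. [r2c3∈{1}] only 1 remains possible at r2c3. So r2c3=1.
Step 10. [r6c5∈{1}] r6c5's peers cover all but 1 ⇒ r6c5=1.
Step 11. [r1c1∈{6}] r1c1 is down to just 6, so r1c1=6.
Step 12. [r6c2∈{4}] only 4 remains possible at r6c2, so r6c2=4.
Step 13. [r6c3∈{5}] only 5 remains possible at r6c3. So r6c3=5.
Step 14. [r4c1∈{5}] r4c1 has the single candidate 5 ⇒ r4c1=5.
Step 15. [r6c4∈{3}] nothing but 3 survives at r6c4, so r6c4=3.
Step 16. [r2c6∈{5}] r2c6 has the single candidate 5 ⇒ r2c6=5.
Step 17. [r5c5∈{2}] r5c5 has the single candidate 2 ⇒ r5c5=2.
Step 18. [r6c6∈{6}] only 6 remains possible at r6c6, so r6c6=6.
Step 19. [r4c4∈{2}] r4c4 is down to just 2. So r4c4=2.

Answer: 6 5 4 1 3 2 / 3 2 1 4 6 5 / 4 1 2 6 5 3 / 5 6 3 2 4 1 / 1 3 6 5 2 4 / 2 4 5 3 1 6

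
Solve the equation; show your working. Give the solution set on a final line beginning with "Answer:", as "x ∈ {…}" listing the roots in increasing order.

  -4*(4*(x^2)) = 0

Step 1. [-4*(4*(x^2)) = 0] LHS = -4·(…); ÷-4 both sides ⇒ div: 4*(x^2) = 0.
Step 2. [4*(x^2) = 0] divide by the outer 4, so div: x^2 = 0.
Step 3. [x^2 = 0] LHS squared, RHS 0 ≥ 0: apply √ (±). So sqrt: x = 0.

Answer: x ∈ {0}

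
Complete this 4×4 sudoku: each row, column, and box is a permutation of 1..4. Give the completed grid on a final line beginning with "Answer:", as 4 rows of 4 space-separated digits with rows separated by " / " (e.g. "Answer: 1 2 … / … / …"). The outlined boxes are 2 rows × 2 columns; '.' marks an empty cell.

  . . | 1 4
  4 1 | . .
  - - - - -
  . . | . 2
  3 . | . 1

Step 1. [r4c3∈{4}] r4c3's peers cover all but 4, so r4c3=4.
Step 2. [r1c2∈{2,3}] 3 has one home in row 1: r1c2. So r1c2=3.
Step 3. [r2c4∈{3}] r2c4 is down to just 3. So r2c4=3.
Step 4. [r4c2∈{2}] r4c2's peers cover all but 2 ⇒ r4c2=2.
Step 5. [r2c3∈{2}] r2c3 has the single candidate 2 ⇒ r2c3=2.
Step 6. [r3c3∈{3}] r3c3 has the single candidate 3 ⇒ r3c3=3.
Step 7. [r3c2∈{4}] r3c2 has the single candidate 4 ⇒ r3c2=4.
Step 8. [r3c1∈{1}] r3c1 is down to just 1. So r3c1=1.
Step 9. [r1c1∈{2}] nothing but 2 survives at r1c1. So r1c1=2.

Answer: 2 3 1 4 / 4 1 2 3 / 1 4 3 2 / 3 2 4 1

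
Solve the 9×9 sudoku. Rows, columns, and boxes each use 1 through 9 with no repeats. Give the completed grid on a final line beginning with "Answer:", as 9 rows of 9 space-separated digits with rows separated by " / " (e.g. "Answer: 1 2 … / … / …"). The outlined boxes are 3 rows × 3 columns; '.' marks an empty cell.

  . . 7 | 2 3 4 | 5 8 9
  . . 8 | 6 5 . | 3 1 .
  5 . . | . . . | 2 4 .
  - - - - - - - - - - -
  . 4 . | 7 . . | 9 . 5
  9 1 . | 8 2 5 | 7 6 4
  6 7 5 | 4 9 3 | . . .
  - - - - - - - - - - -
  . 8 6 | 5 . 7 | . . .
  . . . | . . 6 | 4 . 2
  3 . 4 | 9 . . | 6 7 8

Step 1. [r9c5∈{1}] only 1 remains possible at r9c5. So r9c5=1.
Step 2. [r4c8∈{2,3}] across box 6, 3 lands solely at r4c8, so r4c8=3.
Step 3. [r7c1∈{1,2}] in row 7, 2 fits only at r7c1. So r7c1=2.
Step 4. [r3c2∈{3,6,9}] in col 2, 3 fits only at r3c2 ⇒ r3c2=3.
Step 5. [r3c6∈{1,8,9}] r3c6 is the only open cell in col 6 admitting 8. So r3c6=8.
Step 6. [r3c3∈{1,9}] 9 has one home in row 3: r3c3, so r3c3=9.
Step 7. [r8c8∈{5,9}] in col 8, 5 fits only at r8c8 ⇒ r8c8=5.
Step 8. [r6c9∈{1}] r6c9's peers cover all but 1, so r6c9=1.
Step 9. [r2c9∈{7}] nothing but 7 survives at r2c9 ⇒ r2c9=7.
Step 10. [r8c1∈{1,7}] in row 8, 7 fits only at r8c1 ⇒ r8c1=7.
Step 11. [r9c2∈{5}] r9c2 is down to just 5, so r9c2=5.
Step 12. [r9c6∈{2}] r9c6 is down to just 2, so r9c6=2.
Step 13. [r2c1∈{4}] only 4 remains possible at r2c1, so r2c1=4.
Step 14. [r7c7∈{1}] r7c7 has the single candidate 1, so r7c7=1.
Step 15. [r3c5∈{7}] nothing but 7 survives at r3c5. So r3c5=7.
Step 16. [r4c3∈{2}] r4c3 has the single candidate 2, so r4c3=2.
Step 17. [r7c8∈{9}] only 9 remains possible at r7c8, so r7c8=9.
Step 18. [r3c9∈{6}] r3c9 has the single candidate 6, so r3c9=6.
Step 19. [r2c6∈{9}] r2c6's peers cover all but 9 ⇒ r2c6=9.
Step 20. [r8c5∈{8}] only 8 remains possible at r8c5. So r8c5=8.
Step 21. [r7c5∈{4}] r7c5's peers cover all but 4. So r7c5=4.
Step 22. [r8c4∈{3}] r8c4's peers cover all but 3. So r8c4=3.
Step 23. [r5c3∈{3}] r5c3 is down to just 3 ⇒ r5c3=3.
Step 24. [r7c9∈{3}] r7c9 has the single candidate 3. So r7c9=3.
Step 25. [r2c2∈{2}] only 2 remains possible at r2c2, so r2c2=2.
Step 26. [r1c1∈{1}] r1c1 has the single candidate 1 ⇒ r1c1=1.
Step 27. [r4c5∈{6}] only 6 remains possible at r4c5. So r4c5=6.
Step 28. [r1c2∈{6}] r1c2 has the single candidate 6. So r1c2=6.
Step 29. [r8c3∈{1}] nothing but 1 survives at r8c3, so r8c3=1.
Step 30. [r6c7∈{8}] nothing but 8 survives at r6c7, so r6c7=8.
Step 31. [r4c1∈{8}] r4c1 is down to just 8. So r4c1=8.
Step 32. [r8c2∈{9}] nothing but 9 survives at r8c2. So r8c2=9.
Step 33. [r3c4∈{1}] r3c4's peers cover all but 1 ⇒ r3c4=1.
Step 34. [r4c6∈{1}] nothing but 1 survives at r4c6, so r4c6=1.
Step 35. [r6c8∈{2}] r6c8 is down to just 2 ⇒ r6c8=2.

Answer: 1 6 7 2 3 4 5 8 9 / 4 2 8 6 5 9 3 1 7 / 5 3 9 1 7 8 2 4 6 / 8 4 2 7 6 1 9 3 5 / 9 1 3 8 2 5 7 6 4 / 6 7 5 4 9 3 8 2 1 / 2 8 6 5 4 7 1 9 3 / 7 9 1 3 8 6 4 5 2 / 3 5 4 9 1 2 6 7 8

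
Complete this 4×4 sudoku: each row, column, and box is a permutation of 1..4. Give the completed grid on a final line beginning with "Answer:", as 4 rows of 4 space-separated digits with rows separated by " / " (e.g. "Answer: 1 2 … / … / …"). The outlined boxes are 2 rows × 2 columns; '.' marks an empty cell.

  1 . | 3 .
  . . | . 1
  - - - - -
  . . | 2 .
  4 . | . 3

Step 1. [r4c2∈{1,2}] 2 has one home in row 4: r4c2 ⇒ r4c2=2.
Step 2. [r2c3∈{4}] r2c3 has the single candidate 4 ⇒ r2c3=4.
Step 3. [r3c1∈{3}] r3c1 has the single candidate 3 ⇒ r3c1=3.
Step 4. [r4c3∈{1}] only 1 remains possible at r4c3 ⇒ r4c3=1.
Step 5. [r3c4∈{4}] only 4 remains possible at r3c4, so r3c4=4.
Step 6. [r3c2∈{1}] r3c2's peers cover all but 1. So r3c2=1.
Step 7. [r1c2∈{4}] nothing but 4 survives at r1c2 ⇒ r1c2=4.
Step 8. [r2c1∈{2}] only 2 remains possible at r2c1, so r2c1=2.
Step 9. [r1c4∈{2}] only 2 remains possible at r1c4. So r1c4=2.
Step 10. [r2c2∈{3}] r2c2 has the single candidate 3. So r2c2=3.

Answer: 1 4 3 2 / 2 3 4 1 / 3 1 2 4 / 4 2 1 3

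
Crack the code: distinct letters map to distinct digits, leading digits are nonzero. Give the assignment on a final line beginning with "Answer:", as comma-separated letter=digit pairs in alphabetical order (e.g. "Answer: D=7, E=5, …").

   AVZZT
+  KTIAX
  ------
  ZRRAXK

Step 1. [col 1: T + X ≡ K (mod 10)] no forcing yet in column 1 (carry-in 0); X=7 is free and consistent — try it, so X=7.
Step 2. [col 1: T + X ≡ K (mod 10)] no forcing yet in column 1 (carry-in 0); T=9 is free and consistent — try it, so T=9.
Step 3. [Z] adding two 5-digit numbers gives at most 5+1 digits, and here it does — Z is that final carry and must be 1. So Z=1.
Step 4. [col 1: T + X ≡ K (mod 10)] in column 1 we have T+X≡K with carry-in 0; given T=9, X=7 and digits 1,7,9 already taken and all letters distinct, that pins K to 6 ⇒ K=6.
Step 5. [col 2: Z + A ≡ X (mod 10)] column 2: given Z=1, X=7, carry-in 1, and digits 1,6,7,9 already taken and all letters distinct, Z+A≡X (mod 10) forces A=5 ⇒ A=5.
Step 6. [col 3: Z + I ≡ A (mod 10)] from column 3 (Z=1, A=5, carry-in 0, digits 1,5,6,7,9 already taken and all letters distinct): I must equal 4. So I=4.
Step 7. [col 4: V + T ≡ R (mod 10)] from column 4 (T=9, carry-in 0, digits 1,4,5,6,7,9 already taken and all letters distinct): V must equal 3, so V=3.
Step 8. [col 4: V + T ≡ R (mod 10)] in column 4 we have V+T≡R with carry-in 0; given V=3, T=9 and digits 1,3,4,5,6,7,9 already taken and all letters distinct, that pins R to 2 ⇒ R=2.

Answer: A=5, I=4, K=6, R=2, T=9, V=3, X=7, Z=1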